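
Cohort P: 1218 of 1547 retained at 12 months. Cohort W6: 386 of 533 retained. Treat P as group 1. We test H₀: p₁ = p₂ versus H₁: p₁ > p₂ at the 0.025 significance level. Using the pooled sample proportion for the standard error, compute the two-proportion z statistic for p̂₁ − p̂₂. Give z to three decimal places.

z = 2.992

p̂₁ = 1218/1547 ≈ 0.78733, p̂₂ = 386/533 ≈ 0.72420.
Pooled p̂ = (1218+386)/(1547+533) = 1604/2080 = 0.77115.
SE = √(p̂(1−p̂)(1/n₁+1/n₂)) = √(0.77115·0.22885·0.00252259) = √(0.000445175) = 0.02110.
z = (0.78733 − 0.72420)/0.02110 = 0.06313/0.02110 = 2.992.
p-value = P(Z > 2.992) ≈ 0.0014. With α = 0.025, reject H₀.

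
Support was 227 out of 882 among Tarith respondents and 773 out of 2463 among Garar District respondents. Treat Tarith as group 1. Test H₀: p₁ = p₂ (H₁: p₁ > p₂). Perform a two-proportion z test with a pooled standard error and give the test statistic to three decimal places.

z = -3.144

p̂₁ = 227/882 ≈ 0.25737, p̂₂ = 773/2463 ≈ 0.31384.
Pooled p̂ = (227+773)/(882+2463) = 1000/3345 = 0.29895.
SE = √(0.20958 × 0.0015398) = 0.01796.
z = (0.25737 − 0.31384)/0.01796 = -0.05647/0.01796 = -3.144.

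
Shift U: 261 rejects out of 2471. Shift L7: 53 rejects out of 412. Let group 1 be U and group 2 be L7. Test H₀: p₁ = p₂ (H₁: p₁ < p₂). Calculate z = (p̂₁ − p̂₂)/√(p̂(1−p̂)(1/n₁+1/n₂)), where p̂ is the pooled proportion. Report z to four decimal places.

z = -1.3883

p̂₁ = 261/2471 ≈ 0.105625, p̂₂ = 53/412 ≈ 0.128641.
Pooled p̂ = (261+53)/(2471+412) = 314/2883 = 0.108914.
SE = √(0.097052 × 0.00283188) = 0.016578.
z = (0.105625 − 0.128641)/0.016578 = -0.023016/0.016578 = -1.3883.
p-value = P(Z < -1.388) ≈ 0.0825.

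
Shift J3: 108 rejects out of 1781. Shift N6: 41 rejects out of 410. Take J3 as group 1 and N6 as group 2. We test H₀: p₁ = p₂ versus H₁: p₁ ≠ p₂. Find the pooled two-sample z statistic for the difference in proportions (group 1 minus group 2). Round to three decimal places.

z = -2.854

p̂₁ = 108/1781 ≈ 0.06064, p̂₂ = 41/410 ≈ 0.10000.
Pooled p̂ = (108+41)/(1781+410) = 149/2191 = 0.06801.
SE = √(p̂(1−p̂)(1/n₁+1/n₂)) = √(0.06801·0.93199·0.00300051) = √(0.000190174) = 0.01379.
z = (0.06064 − 0.10000)/0.01379 = -0.03936/0.01379 = -2.854.
Two-sided p-value ≈ 2·Φ(−2.854) = 0.0043.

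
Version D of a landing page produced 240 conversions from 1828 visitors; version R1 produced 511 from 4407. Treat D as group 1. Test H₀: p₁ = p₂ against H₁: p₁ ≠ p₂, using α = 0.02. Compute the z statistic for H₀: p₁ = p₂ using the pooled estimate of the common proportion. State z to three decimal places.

p̂₁ = 240/1828 ≈ 0.131291, p̂₂ = 511/4407 ≈ 0.115952.
Pooled p̂ = (240+511)/(1828+4407) = 751/6235 = 0.120449.
SE = √(0.105941 × 0.000773958) = 0.009055.
z = (0.131291 − 0.115952)/0.009055 = 0.015339/0.009055 = 1.694.
p-value = 2·P(Z > 1.694) ≈ 0.0903. With α = 0.02, fail to reject H₀.

z = 1.694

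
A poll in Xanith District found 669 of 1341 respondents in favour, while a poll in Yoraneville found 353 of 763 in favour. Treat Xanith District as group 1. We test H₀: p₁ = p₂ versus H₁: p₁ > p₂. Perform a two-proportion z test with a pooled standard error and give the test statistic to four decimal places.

z = 1.5987

p̂₁ = 669/1341 = 0.498881, p̂₂ = 353/763 = 0.462647.
Pooled p̂ = (669+353)/(1341+763) = 1022/2104 = 0.485741.
SE = √(p̂(1−p̂)(1/n₁+1/n₂)) = √(0.485741·0.514259·0.00205633) = √(0.000513664) = 0.022664.
z = (0.498881 − 0.462647)/0.022664 = 0.036234/0.022664 = 1.5987.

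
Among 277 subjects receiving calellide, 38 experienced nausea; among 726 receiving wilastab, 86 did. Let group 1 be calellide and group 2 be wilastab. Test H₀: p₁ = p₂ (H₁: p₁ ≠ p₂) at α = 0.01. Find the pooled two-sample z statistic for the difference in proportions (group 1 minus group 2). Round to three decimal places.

p̂₁ = 38/277 ≈ 0.137184, p̂₂ = 86/726 ≈ 0.118457.
Pooled p̂ = (38+86)/(277+726) = 124/1003 = 0.123629.
SE = √(0.108345 × 0.00498752) = 0.023246.
z = (0.137184 − 0.118457)/0.023246 = 0.018727/0.023246 = 0.806.
p-value = 2·P(Z > 0.806) ≈ 0.4205. With α = 0.01, fail to reject H₀.

z = 0.806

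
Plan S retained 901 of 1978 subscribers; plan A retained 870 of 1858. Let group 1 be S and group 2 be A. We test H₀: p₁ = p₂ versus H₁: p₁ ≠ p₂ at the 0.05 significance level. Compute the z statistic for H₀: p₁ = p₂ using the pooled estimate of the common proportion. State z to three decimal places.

z = -0.791

p̂₁ = 901/1978 ≈ 0.45551, p̂₂ = 870/1858 ≈ 0.46825.
Pooled p̂ = (901+870)/(1978+1858) = 1771/3836 = 0.46168.
SE = √(0.248531 × 0.00104377) = 0.01611.
z = (0.45551 − 0.46825)/0.01611 = -0.01274/0.01611 = -0.791.
p-value = 2·P(Z > 0.791) ≈ 0.4291, so at α = 0.05 we fail to reject H₀.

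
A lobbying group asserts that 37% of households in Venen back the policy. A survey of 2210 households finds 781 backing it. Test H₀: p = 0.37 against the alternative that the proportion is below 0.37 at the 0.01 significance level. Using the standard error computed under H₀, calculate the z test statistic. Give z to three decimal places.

p̂ = 781/2210 ≈ 0.35339.
Under H₀, SE = √(0.37·0.63/2210) = √(0.000105475) = 0.01027.
z = (0.35339 − 0.37)/0.01027 = -0.01661/0.01027 = -1.617.
p-value = P(Z < -1.617) ≈ 0.0529; since p > α = 0.01, fail to reject H₀.

z = -1.617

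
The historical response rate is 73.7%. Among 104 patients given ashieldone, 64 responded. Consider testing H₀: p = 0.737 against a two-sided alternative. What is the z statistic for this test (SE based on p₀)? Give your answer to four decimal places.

p̂ = 64/104 = 0.6153846.
Standard error under H₀: √(0.737×0.263/104) = 0.0431713.
z = (0.6153846 − 0.737)/0.0431713 = -0.1216154/0.0431713 = -2.8170.

z = -2.8170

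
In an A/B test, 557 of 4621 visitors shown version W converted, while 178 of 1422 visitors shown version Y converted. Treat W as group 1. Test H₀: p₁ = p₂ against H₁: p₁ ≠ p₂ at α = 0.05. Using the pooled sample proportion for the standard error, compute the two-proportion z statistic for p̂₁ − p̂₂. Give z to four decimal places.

z = -0.4680

p̂₁ = 557/4621 = 0.120537, p̂₂ = 178/1422 = 0.125176.
Pooled p̂ = (557+178)/(4621+1422) = 735/6043 = 0.121628.
SE = √(p̂(1−p̂)(1/n₁+1/n₂)) = √(0.121628·0.878372·0.000919638) = √(9.82494e-05) = 0.009912.
z = (0.120537 − 0.125176)/0.009912 = -0.004639/0.009912 = -0.4680.
Two-sided p-value ≈ 2·Φ(−0.468) = 0.6398. With α = 0.05, fail to reject H₀.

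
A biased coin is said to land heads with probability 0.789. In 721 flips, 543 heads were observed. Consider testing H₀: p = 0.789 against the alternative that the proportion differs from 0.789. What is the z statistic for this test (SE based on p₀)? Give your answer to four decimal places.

z = -2.3612

p̂ = 543/721 = 0.753121.
Under H₀, SE = √(0.789·0.211/721) = √(0.0002309) = 0.015195.
z = (0.753121 − 0.789)/0.015195 = -0.035879/0.015195 = -2.3612.
Two-sided p-value ≈ 2·Φ(−2.361) = 0.0182.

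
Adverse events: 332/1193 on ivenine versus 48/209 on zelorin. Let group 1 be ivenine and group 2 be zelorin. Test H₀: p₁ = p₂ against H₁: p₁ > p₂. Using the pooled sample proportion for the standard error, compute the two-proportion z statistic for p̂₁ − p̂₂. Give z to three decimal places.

z = 1.459

p̂₁ = 332/1193 = 0.27829, p̂₂ = 48/209 = 0.22967.
Pooled p̂ = (332+48)/(1193+209) = 380/1402 = 0.27104.
SE = √(p̂(1−p̂)(1/n₁+1/n₂)) = √(0.27104·0.72896·0.00562291) = √(0.00111096) = 0.03333.
z = (0.27829 − 0.22967)/0.03333 = 0.04862/0.03333 = 1.459.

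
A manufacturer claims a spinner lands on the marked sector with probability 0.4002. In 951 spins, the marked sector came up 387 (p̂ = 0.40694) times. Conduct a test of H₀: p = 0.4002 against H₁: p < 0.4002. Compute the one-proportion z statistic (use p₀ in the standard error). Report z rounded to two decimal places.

p̂ = 387/951 ≈ 0.4069.
Standard error under H₀: √(0.4002×0.5998/951) = 0.0159.
z = (0.4069 − 0.4002)/0.0159 = 0.0067/0.0159 = 0.42.
p-value = P(Z < 0.424) ≈ 0.6643.

z = 0.42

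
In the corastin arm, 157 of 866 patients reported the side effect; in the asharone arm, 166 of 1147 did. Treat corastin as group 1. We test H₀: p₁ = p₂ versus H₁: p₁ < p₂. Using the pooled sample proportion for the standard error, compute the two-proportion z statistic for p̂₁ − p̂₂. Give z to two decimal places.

z = 2.21

p̂₁ = 157/866 ≈ 0.18129, p̂₂ = 166/1147 ≈ 0.14473.
Pooled p̂ = (157+166)/(866+1147) = 323/2013 = 0.16046.
SE = √(p̂(1−p̂)(1/n₁+1/n₂)) = √(0.16046·0.83954·0.00202657) = √(0.000273001) = 0.01652.
z = (0.18129 − 0.14473)/0.01652 = 0.03656/0.01652 = 2.21.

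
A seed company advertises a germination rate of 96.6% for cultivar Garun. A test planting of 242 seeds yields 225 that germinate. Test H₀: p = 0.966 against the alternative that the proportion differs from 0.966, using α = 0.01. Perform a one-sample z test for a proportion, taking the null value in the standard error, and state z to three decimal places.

p̂ = 225/242 ≈ 0.929752.
Standard error under H₀: √(0.966×0.034/242) = 0.011650.
z = (0.929752 − 0.966)/0.011650 = -0.036248/0.011650 = -3.111.
Two-sided p-value ≈ 2·Φ(−3.111) = 0.0019, so at α = 0.01 we reject H₀.

z = -3.111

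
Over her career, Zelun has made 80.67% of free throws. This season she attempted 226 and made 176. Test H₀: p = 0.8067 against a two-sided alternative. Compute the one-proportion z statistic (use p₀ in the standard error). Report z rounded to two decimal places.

p̂ = 176/226 = 0.7788.
SE = √(p₀(1−p₀)/n) = √(0.15594/226) = 0.0263.
z = (0.7788 − 0.8067)/0.0263 = -0.0279/0.0263 = -1.06.
p-value = 2·P(Z > 1.064) ≈ 0.2875.

z = -1.06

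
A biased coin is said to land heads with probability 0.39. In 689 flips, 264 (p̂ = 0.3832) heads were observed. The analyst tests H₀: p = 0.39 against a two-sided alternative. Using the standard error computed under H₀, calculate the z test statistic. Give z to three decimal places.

z = -0.368

p̂ = 264/689 ≈ 0.38316.
Standard error under H₀: √(0.39×0.61/689) = 0.01858.
z = (0.38316 − 0.39)/0.01858 = -0.00684/0.01858 = -0.368.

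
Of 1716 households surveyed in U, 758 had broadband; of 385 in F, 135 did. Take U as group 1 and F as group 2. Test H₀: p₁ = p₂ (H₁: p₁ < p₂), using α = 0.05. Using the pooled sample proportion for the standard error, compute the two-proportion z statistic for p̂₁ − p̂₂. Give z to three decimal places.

z = 3.267

p̂₁ = 758/1716 ≈ 0.441725, p̂₂ = 135/385 ≈ 0.350649.
Pooled p̂ = (758+135)/(1716+385) = 893/2101 = 0.425036.
SE = √(0.24438 × 0.00318015) = 0.027878.
z = (0.441725 − 0.350649)/0.027878 = 0.091076/0.027878 = 3.267.
p-value = P(Z < 3.267) ≈ 0.9995; since p > α = 0.05, fail to reject H₀.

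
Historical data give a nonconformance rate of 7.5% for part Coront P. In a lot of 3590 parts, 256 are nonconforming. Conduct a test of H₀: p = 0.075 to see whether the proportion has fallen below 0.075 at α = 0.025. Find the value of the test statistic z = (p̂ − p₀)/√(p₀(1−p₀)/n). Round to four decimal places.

z = -0.8396

p̂ = 256/3590 = 0.071309.
Under H₀, SE = √(0.075·0.925/3590) = √(1.93245e-05) = 0.004396.
z = (0.071309 − 0.075)/0.004396 = -0.003691/0.004396 = -0.8396.
p-value = P(Z < -0.840) ≈ 0.2006. With α = 0.025, fail to reject H₀.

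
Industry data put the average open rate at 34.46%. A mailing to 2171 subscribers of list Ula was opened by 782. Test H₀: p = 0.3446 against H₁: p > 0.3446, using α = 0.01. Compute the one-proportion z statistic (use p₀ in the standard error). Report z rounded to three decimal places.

z = 1.530

p̂ = 782/2171 ≈ 0.360203.
Standard error under H₀: √(0.3446×0.6554/2171) = 0.010200.
z = (0.360203 − 0.3446)/0.010200 = 0.015603/0.010200 = 1.530.
p-value = P(Z > 1.530) ≈ 0.0630. With α = 0.01, fail to reject H₀.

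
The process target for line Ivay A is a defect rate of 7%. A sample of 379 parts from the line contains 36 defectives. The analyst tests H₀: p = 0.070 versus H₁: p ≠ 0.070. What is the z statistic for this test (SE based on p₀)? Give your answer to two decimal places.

z = 1.91

p̂ = 36/379 = 0.0950.
SE = √(p₀(1−p₀)/n) = √(0.0651/379) = 0.0131.
z = (0.0950 − 0.07)/0.0131 = 0.0250/0.0131 = 1.91.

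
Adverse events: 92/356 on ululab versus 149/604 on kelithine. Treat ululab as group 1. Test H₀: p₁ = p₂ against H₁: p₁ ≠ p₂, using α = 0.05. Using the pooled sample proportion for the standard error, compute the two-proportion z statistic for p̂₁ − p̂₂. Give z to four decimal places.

z = 0.4051

p̂₁ = 92/356 = 0.258427, p̂₂ = 149/604 = 0.246689.
Pooled p̂ = (92+149)/(356+604) = 241/960 = 0.251042.
SE = √(0.18802 × 0.00446462) = 0.028973.
z = (0.258427 − 0.246689)/0.028973 = 0.011738/0.028973 = 0.4051.
Two-sided p-value ≈ 2·Φ(−0.405) = 0.6854. With α = 0.05, fail to reject H₀.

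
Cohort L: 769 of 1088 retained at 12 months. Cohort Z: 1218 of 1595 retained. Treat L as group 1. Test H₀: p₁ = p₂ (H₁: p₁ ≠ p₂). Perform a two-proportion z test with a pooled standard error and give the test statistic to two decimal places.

z = -3.30

p̂₁ = 769/1088 = 0.7068, p̂₂ = 1218/1595 = 0.7636.
Pooled p̂ = (769+1218)/(1088+1595) = 1987/2683 = 0.7406.
SE = √(p̂(1−p̂)(1/n₁+1/n₂)) = √(0.7406·0.2594·0.00154608) = √(0.000297028) = 0.0172.
z = (0.7068 − 0.7636)/0.0172 = -0.0568/0.0172 = -3.30.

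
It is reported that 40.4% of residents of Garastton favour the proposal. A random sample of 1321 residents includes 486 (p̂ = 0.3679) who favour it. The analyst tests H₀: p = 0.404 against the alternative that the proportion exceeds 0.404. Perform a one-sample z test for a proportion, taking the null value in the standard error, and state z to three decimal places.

z = -2.674

p̂ = 486/1321 ≈ 0.36790.
Standard error under H₀: √(0.404×0.596/1321) = 0.01350.
z = (0.36790 − 0.404)/0.01350 = -0.03610/0.01350 = -2.674.
p-value = P(Z > -2.674) ≈ 0.9962.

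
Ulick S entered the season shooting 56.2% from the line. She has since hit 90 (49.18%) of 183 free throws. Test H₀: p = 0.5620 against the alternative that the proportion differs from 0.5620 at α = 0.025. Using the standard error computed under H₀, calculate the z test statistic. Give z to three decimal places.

p̂ = 90/183 = 0.49180.
Standard error under H₀: √(0.562×0.438/183) = 0.03668.
z = (0.49180 − 0.562)/0.03668 = -0.07020/0.03668 = -1.914.
Two-sided p-value ≈ 2·Φ(−1.914) = 0.0556. With α = 0.025, fail to reject H₀.

z = -1.914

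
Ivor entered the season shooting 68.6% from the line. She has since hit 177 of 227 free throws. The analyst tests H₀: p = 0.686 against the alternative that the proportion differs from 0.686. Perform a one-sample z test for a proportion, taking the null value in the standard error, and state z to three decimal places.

p̂ = 177/227 = 0.779736.
Standard error under H₀: √(0.686×0.314/227) = 0.030804.
z = (0.779736 − 0.686)/0.030804 = 0.093736/0.030804 = 3.043.
Two-sided p-value ≈ 2·Φ(−3.043) = 0.0023.

z = 3.043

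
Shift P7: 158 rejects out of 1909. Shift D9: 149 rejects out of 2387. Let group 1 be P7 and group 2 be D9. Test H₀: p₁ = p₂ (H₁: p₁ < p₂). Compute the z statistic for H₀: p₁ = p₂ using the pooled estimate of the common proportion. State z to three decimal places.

z = 2.572

p̂₁ = 158/1909 = 0.082766, p̂₂ = 149/2387 = 0.062421.
Pooled p̂ = (158+149)/(1909+2387) = 307/4296 = 0.071462.
SE = √(0.066355 × 0.00094277) = 0.007909.
z = (0.082766 − 0.062421)/0.007909 = 0.020345/0.007909 = 2.572.
p-value = P(Z < 2.572) ≈ 0.9949.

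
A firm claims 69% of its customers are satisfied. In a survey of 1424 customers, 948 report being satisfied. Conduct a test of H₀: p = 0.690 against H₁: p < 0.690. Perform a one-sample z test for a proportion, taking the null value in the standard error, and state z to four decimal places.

z = -1.9802

p̂ = 948/1424 ≈ 0.6657303.
Under H₀, SE = √(0.69·0.31/1424) = √(0.000150211) = 0.0122560.
z = (0.6657303 − 0.69)/0.0122560 = -0.0242697/0.0122560 = -1.9802.
p-value = P(Z < -1.980) ≈ 0.0238.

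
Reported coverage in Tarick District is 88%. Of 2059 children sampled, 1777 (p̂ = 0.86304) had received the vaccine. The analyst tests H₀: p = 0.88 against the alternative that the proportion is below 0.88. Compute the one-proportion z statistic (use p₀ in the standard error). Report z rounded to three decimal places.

p̂ = 1777/2059 = 0.863040.
Standard error under H₀: √(0.88×0.12/2059) = 0.007161.
z = (0.863040 − 0.88)/0.007161 = -0.016960/0.007161 = -2.368.

z = -2.368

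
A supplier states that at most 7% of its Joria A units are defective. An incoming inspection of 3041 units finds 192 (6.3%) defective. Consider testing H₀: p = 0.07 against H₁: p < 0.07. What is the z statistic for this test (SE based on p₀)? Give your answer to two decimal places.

z = -1.48

p̂ = 192/3041 = 0.06314.
Standard error under H₀: √(0.07×0.93/3041) = 0.00463.
z = (0.06314 − 0.07)/0.00463 = -0.00686/0.00463 = -1.48.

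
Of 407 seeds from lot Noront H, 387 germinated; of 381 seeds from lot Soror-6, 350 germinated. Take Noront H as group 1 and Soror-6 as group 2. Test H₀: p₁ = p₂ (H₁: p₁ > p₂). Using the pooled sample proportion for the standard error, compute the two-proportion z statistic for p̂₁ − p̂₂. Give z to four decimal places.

z = 1.8374

p̂₁ = 387/407 ≈ 0.9508600, p̂₂ = 350/381 ≈ 0.9186352.
Pooled p̂ = (387+350)/(407+381) = 737/788 = 0.9352792.
SE = √(0.060532 × 0.00508167) = 0.0175386.
z = (0.9508600 − 0.9186352)/0.0175386 = 0.0322248/0.0175386 = 1.8374.
p-value = P(Z > 1.837) ≈ 0.0331.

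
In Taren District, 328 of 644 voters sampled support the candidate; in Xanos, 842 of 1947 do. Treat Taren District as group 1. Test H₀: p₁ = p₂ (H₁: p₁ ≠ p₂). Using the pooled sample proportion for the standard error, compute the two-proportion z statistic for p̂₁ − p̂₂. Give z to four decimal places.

p̂₁ = 328/644 = 0.509317, p̂₂ = 842/1947 = 0.432460.
Pooled p̂ = (328+842)/(644+1947) = 1170/2591 = 0.451563.
SE = √(0.247654 × 0.00206641) = 0.022622.
z = (0.509317 − 0.432460)/0.022622 = 0.076857/0.022622 = 3.3974.
Two-sided p-value ≈ 2·Φ(−3.397) = 0.0007.

z = 3.3974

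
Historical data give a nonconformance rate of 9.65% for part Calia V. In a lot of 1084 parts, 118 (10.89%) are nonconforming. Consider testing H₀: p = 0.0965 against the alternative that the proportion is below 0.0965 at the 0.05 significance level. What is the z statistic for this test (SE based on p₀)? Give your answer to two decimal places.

z = 1.38

p̂ = 118/1084 ≈ 0.1089.
Under H₀, SE = √(0.0965·0.9035/1084) = √(8.04315e-05) = 0.0090.
z = (0.1089 − 0.0965)/0.0090 = 0.0124/0.0090 = 1.38.
p-value = P(Z < 1.378) ≈ 0.9159. With α = 0.05, fail to reject H₀.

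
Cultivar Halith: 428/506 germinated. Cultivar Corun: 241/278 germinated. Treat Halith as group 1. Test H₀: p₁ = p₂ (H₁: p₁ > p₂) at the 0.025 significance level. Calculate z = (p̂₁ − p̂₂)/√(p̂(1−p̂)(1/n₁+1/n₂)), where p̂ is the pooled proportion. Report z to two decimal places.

z = -0.80

p̂₁ = 428/506 ≈ 0.8458, p̂₂ = 241/278 ≈ 0.8669.
Pooled p̂ = (428+241)/(506+278) = 669/784 = 0.8533.
SE = √(p̂(1−p̂)(1/n₁+1/n₂)) = √(0.8533·0.1467·0.00557341) = √(0.00069761) = 0.0264.
z = (0.8458 − 0.8669)/0.0264 = -0.0211/0.0264 = -0.80.
p-value = P(Z > -0.797) ≈ 0.7873; since p > α = 0.025, fail to reject H₀.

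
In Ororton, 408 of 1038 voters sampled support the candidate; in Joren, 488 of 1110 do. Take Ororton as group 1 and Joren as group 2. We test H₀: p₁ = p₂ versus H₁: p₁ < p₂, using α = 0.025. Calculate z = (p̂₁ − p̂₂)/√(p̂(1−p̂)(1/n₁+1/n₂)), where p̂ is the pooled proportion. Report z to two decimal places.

p̂₁ = 408/1038 ≈ 0.39306, p̂₂ = 488/1110 ≈ 0.43964.
Pooled p̂ = (408+488)/(1038+1110) = 896/2148 = 0.41713.
SE = √(0.243133 × 0.00186429) = 0.02129.
z = (0.39306 − 0.43964)/0.02129 = -0.04658/0.02129 = -2.19.
p-value = P(Z < -2.188) ≈ 0.0143, so at α = 0.025 we reject H₀.

z = -2.19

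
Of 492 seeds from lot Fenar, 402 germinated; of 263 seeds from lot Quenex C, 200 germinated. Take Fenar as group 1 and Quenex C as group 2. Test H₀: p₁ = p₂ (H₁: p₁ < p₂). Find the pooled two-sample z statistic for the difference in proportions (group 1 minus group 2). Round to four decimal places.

p̂₁ = 402/492 ≈ 0.817073, p̂₂ = 200/263 ≈ 0.760456.
Pooled p̂ = (402+200)/(492+263) = 602/755 = 0.797351.
SE = √(0.161582 × 0.0058348) = 0.030705.
z = (0.817073 − 0.760456)/0.030705 = 0.056617/0.030705 = 1.8439.
p-value = P(Z < 1.844) ≈ 0.9674.

z = 1.8439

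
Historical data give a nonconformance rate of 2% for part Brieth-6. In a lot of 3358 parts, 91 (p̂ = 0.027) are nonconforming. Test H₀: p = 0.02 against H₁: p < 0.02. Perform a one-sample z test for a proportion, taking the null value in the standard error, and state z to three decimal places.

z = 2.939

p̂ = 91/3358 ≈ 0.0270995.
SE = √(p₀(1−p₀)/n) = √(0.0196/3358) = 0.0024159.
z = (0.0270995 − 0.02)/0.0024159 = 0.0070995/0.0024159 = 2.939.
p-value = P(Z < 2.939) ≈ 0.9984.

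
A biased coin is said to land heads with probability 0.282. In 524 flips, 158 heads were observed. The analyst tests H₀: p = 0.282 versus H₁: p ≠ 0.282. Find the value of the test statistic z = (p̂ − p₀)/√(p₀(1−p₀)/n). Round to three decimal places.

p̂ = 158/524 ≈ 0.30153.
SE = √(p₀(1−p₀)/n) = √(0.20248/524) = 0.01966.
z = (0.30153 − 0.282)/0.01966 = 0.01953/0.01966 = 0.993.
p-value = 2·P(Z > 0.993) ≈ 0.3205.

z = 0.993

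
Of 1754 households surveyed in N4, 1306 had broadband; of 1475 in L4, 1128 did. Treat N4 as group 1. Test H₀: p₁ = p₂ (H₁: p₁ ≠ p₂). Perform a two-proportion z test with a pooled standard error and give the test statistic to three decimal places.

z = -1.325

p̂₁ = 1306/1754 ≈ 0.74458, p̂₂ = 1128/1475 ≈ 0.76475.
Pooled p̂ = (1306+1128)/(1754+1475) = 2434/3229 = 0.75379.
SE = √(0.185589 × 0.00124809) = 0.01522.
z = (0.74458 − 0.76475)/0.01522 = -0.02017/0.01522 = -1.325.
p-value = 2·P(Z > 1.325) ≈ 0.1853.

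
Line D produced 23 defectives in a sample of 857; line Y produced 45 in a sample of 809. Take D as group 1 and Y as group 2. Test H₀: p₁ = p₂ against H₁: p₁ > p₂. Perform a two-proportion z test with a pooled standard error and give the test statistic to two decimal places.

p̂₁ = 23/857 ≈ 0.0268, p̂₂ = 45/809 ≈ 0.0556.
Pooled p̂ = (23+45)/(857+809) = 68/1666 = 0.0408.
SE = √(0.0391504 × 0.00240296) = 0.0097.
z = (0.0268 − 0.0556)/0.0097 = -0.0288/0.0097 = -2.97.
p-value = P(Z > -2.968) ≈ 0.9985.

z = -2.97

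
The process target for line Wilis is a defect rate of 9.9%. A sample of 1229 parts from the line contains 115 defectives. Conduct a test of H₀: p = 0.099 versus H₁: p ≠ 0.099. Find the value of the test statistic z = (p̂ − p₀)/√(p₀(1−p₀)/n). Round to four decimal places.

z = -0.6371

p̂ = 115/1229 ≈ 0.0935720.
Standard error under H₀: √(0.099×0.901/1229) = 0.0085193.
z = (0.0935720 − 0.099)/0.0085193 = -0.0054280/0.0085193 = -0.6371.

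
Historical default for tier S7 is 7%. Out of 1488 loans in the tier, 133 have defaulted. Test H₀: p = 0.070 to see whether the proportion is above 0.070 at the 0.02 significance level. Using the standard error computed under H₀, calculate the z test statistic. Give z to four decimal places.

z = 2.9302

p̂ = 133/1488 ≈ 0.0893817.
Standard error under H₀: √(0.07×0.93/1488) = 0.0066144.
z = (0.0893817 − 0.07)/0.0066144 = 0.0193817/0.0066144 = 2.9302.
p-value = P(Z > 2.930) ≈ 0.0017. With α = 0.02, reject H₀.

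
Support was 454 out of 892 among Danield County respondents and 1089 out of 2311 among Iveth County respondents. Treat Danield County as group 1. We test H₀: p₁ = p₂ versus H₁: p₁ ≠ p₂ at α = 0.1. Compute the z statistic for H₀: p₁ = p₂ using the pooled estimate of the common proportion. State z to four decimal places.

p̂₁ = 454/892 ≈ 0.508969, p̂₂ = 1089/2311 ≈ 0.471225.
Pooled p̂ = (454+1089)/(892+2311) = 1543/3203 = 0.481736.
SE = √(0.249666 × 0.00155379) = 0.019696.
z = (0.508969 − 0.471225)/0.019696 = 0.037744/0.019696 = 1.9163.
Two-sided p-value ≈ 2·Φ(−1.916) = 0.0553; since p < α = 0.1, reject H₀.

z = 1.9163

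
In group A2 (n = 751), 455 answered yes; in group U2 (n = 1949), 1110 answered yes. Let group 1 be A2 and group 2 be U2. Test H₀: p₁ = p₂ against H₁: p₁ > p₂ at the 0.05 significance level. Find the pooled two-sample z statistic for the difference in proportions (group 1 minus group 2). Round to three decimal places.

z = 1.714

p̂₁ = 455/751 = 0.60586, p̂₂ = 1110/1949 = 0.56952.
Pooled p̂ = (455+1110)/(751+1949) = 1565/2700 = 0.57963.
SE = √(p̂(1−p̂)(1/n₁+1/n₂)) = √(0.57963·0.42037·0.00184464) = √(0.000449464) = 0.02120.
z = (0.60586 − 0.56952)/0.02120 = 0.03634/0.02120 = 1.714.
p-value = P(Z > 1.714) ≈ 0.0433. With α = 0.05, reject H₀.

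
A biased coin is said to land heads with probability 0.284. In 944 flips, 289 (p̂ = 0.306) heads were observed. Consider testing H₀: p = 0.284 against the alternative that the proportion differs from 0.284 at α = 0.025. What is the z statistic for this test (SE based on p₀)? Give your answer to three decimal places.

p̂ = 289/944 = 0.306144.
SE = √(p₀(1−p₀)/n) = √(0.20334/944) = 0.014677.
z = (0.306144 − 0.284)/0.014677 = 0.022144/0.014677 = 1.509.
p-value = 2·P(Z > 1.509) ≈ 0.1314, so at α = 0.025 we fail to reject H₀.

z = 1.509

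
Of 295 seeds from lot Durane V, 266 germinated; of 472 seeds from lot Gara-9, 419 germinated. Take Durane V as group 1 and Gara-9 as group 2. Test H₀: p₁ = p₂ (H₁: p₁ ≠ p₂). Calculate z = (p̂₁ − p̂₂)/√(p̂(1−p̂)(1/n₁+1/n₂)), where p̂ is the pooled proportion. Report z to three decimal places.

p̂₁ = 266/295 = 0.90169, p̂₂ = 419/472 = 0.88771.
Pooled p̂ = (266+419)/(295+472) = 685/767 = 0.89309.
SE = √(p̂(1−p̂)(1/n₁+1/n₂)) = √(0.89309·0.10691·0.00550847) = √(0.000525951) = 0.02293.
z = (0.90169 − 0.88771)/0.02293 = 0.01398/0.02293 = 0.610.
p-value = 2·P(Z > 0.610) ≈ 0.5420.

z = 0.610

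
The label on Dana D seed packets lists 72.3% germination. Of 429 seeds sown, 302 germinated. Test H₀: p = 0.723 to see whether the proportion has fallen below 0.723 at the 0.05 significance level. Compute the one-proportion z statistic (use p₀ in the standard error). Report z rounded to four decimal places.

p̂ = 302/429 = 0.703963.
Standard error under H₀: √(0.723×0.277/429) = 0.021606.
z = (0.703963 − 0.723)/0.021606 = -0.019037/0.021606 = -0.8811.
p-value = P(Z < -0.881) ≈ 0.1891. With α = 0.05, fail to reject H₀.

z = -0.8811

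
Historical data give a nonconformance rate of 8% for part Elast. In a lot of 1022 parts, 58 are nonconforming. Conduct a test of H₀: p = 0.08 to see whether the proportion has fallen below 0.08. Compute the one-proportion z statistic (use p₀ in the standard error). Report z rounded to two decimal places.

p̂ = 58/1022 ≈ 0.05675.
Under H₀, SE = √(0.08·0.92/1022) = √(7.20157e-05) = 0.00849.
z = (0.05675 − 0.08)/0.00849 = -0.02325/0.00849 = -2.74.

z = -2.74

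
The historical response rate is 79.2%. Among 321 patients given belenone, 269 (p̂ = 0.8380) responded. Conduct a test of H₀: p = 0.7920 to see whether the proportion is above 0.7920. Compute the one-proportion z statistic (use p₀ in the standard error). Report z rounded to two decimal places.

z = 2.03

p̂ = 269/321 ≈ 0.8380.
SE = √(p₀(1−p₀)/n) = √(0.16474/321) = 0.0227.
z = (0.8380 − 0.792)/0.0227 = 0.0460/0.0227 = 2.03.
p-value = P(Z > 2.031) ≈ 0.0211.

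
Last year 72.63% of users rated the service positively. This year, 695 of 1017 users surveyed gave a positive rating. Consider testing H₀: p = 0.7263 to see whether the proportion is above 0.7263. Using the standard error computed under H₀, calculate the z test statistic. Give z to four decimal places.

z = -3.0697

p̂ = 695/1017 = 0.683382.
SE = √(p₀(1−p₀)/n) = √(0.19879/1017) = 0.013981.
z = (0.683382 − 0.7263)/0.013981 = -0.042918/0.013981 = -3.0697.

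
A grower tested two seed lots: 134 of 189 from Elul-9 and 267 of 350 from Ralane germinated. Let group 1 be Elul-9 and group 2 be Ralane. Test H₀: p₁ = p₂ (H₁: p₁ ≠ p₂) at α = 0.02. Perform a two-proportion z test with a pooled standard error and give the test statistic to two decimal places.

p̂₁ = 134/189 = 0.7090, p̂₂ = 267/350 = 0.7629.
Pooled p̂ = (134+267)/(189+350) = 401/539 = 0.7440.
SE = √(p̂(1−p̂)(1/n₁+1/n₂)) = √(0.7440·0.2560·0.00814815) = √(0.00155205) = 0.0394.
z = (0.7090 − 0.7629)/0.0394 = -0.0539/0.0394 = -1.37.
Two-sided p-value ≈ 2·Φ(−1.367) = 0.1716. With α = 0.02, fail to reject H₀.

z = -1.37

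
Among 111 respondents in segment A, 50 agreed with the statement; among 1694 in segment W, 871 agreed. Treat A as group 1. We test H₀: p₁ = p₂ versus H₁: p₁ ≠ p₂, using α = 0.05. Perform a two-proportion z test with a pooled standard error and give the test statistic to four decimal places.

p̂₁ = 50/111 = 0.4504505, p̂₂ = 871/1694 = 0.5141677.
Pooled p̂ = (50+871)/(111+1694) = 921/1805 = 0.5102493.
SE = √(0.249895 × 0.00959933) = 0.0489778.
z = (0.4504505 − 0.5141677)/0.0489778 = -0.0637172/0.0489778 = -1.3009.
Two-sided p-value ≈ 2·Φ(−1.301) = 0.1933, so at α = 0.05 we fail to reject H₀.

z = -1.3009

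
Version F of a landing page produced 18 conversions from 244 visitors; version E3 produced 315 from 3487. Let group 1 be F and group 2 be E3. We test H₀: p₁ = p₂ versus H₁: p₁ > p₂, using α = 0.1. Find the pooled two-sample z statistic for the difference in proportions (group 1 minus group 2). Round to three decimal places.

z = -0.877

p̂₁ = 18/244 ≈ 0.073770, p̂₂ = 315/3487 ≈ 0.090336.
Pooled p̂ = (18+315)/(244+3487) = 333/3731 = 0.089252.
SE = √(0.0812863 × 0.00438514) = 0.018880.
z = (0.073770 − 0.090336)/0.018880 = -0.016566/0.018880 = -0.877.
p-value = P(Z > -0.877) ≈ 0.8099. With α = 0.1, fail to reject H₀.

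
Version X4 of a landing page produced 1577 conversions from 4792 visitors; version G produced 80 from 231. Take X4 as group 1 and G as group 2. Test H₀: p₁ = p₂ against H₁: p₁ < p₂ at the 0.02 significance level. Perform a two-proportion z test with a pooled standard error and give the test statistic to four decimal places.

z = -0.5440

p̂₁ = 1577/4792 = 0.329090, p̂₂ = 80/231 = 0.346320.
Pooled p̂ = (1577+80)/(4792+231) = 1657/5023 = 0.329883.
SE = √(p̂(1−p̂)(1/n₁+1/n₂)) = √(0.329883·0.670117·0.00453769) = √(0.0010031) = 0.031672.
z = (0.329090 − 0.346320)/0.031672 = -0.017230/0.031672 = -0.5440.
p-value = P(Z < -0.544) ≈ 0.2932; since p > α = 0.02, fail to reject H₀.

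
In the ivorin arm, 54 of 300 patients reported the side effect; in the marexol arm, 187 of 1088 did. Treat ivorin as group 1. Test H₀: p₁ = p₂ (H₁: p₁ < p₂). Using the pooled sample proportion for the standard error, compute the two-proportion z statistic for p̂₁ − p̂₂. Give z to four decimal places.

z = 0.3289

p̂₁ = 54/300 = 0.180000, p̂₂ = 187/1088 = 0.171875.
Pooled p̂ = (54+187)/(300+1088) = 241/1388 = 0.173631.
SE = √(0.143483 × 0.00425245) = 0.024701.
z = (0.180000 − 0.171875)/0.024701 = 0.008125/0.024701 = 0.3289.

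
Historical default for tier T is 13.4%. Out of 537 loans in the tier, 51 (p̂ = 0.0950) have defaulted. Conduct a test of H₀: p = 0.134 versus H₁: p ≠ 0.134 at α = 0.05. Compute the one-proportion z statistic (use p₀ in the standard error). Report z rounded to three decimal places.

p̂ = 51/537 ≈ 0.09497.
SE = √(p₀(1−p₀)/n) = √(0.11604/537) = 0.01470.
z = (0.09497 − 0.134)/0.01470 = -0.03903/0.01470 = -2.655.
p-value = 2·P(Z > 2.655) ≈ 0.0079. With α = 0.05, reject H₀.

z = -2.655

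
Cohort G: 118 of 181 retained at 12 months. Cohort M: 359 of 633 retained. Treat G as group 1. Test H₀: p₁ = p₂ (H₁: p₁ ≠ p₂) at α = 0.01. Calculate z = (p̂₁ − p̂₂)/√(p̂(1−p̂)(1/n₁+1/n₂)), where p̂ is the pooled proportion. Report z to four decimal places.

z = 2.0424

p̂₁ = 118/181 = 0.651934, p̂₂ = 359/633 = 0.567141.
Pooled p̂ = (118+359)/(181+633) = 477/814 = 0.585995.
SE = √(0.242605 × 0.00710464) = 0.041517.
z = (0.651934 − 0.567141)/0.041517 = 0.084793/0.041517 = 2.0424.
p-value = 2·P(Z > 2.042) ≈ 0.0411. With α = 0.01, fail to reject H₀.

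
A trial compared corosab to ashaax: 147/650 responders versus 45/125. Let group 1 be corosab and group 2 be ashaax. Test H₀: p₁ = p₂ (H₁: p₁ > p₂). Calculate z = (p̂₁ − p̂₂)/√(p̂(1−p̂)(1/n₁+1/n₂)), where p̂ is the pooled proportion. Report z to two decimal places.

p̂₁ = 147/650 = 0.2262, p̂₂ = 45/125 = 0.3600.
Pooled p̂ = (147+45)/(650+125) = 192/775 = 0.2477.
SE = √(0.186366 × 0.00953846) = 0.0422.
z = (0.2262 − 0.3600)/0.0422 = -0.1338/0.0422 = -3.17.
p-value = P(Z > -3.175) ≈ 0.9992.

z = -3.17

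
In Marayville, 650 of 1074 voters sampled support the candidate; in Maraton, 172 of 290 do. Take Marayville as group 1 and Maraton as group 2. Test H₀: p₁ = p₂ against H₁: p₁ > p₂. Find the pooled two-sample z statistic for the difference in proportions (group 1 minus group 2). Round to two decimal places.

p̂₁ = 650/1074 = 0.6052, p̂₂ = 172/290 = 0.5931.
Pooled p̂ = (650+172)/(1074+290) = 822/1364 = 0.6026.
SE = √(0.239465 × 0.00437937) = 0.0324.
z = (0.6052 − 0.5931)/0.0324 = 0.0121/0.0324 = 0.37.

z = 0.37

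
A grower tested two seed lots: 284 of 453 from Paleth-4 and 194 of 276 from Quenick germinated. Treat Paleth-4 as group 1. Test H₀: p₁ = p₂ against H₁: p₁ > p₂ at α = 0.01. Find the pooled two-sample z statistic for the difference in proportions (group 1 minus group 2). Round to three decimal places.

p̂₁ = 284/453 ≈ 0.62693, p̂₂ = 194/276 ≈ 0.70290.
Pooled p̂ = (284+194)/(453+276) = 478/729 = 0.65569.
SE = √(p̂(1−p̂)(1/n₁+1/n₂)) = √(0.65569·0.34431·0.00583069) = √(0.00131634) = 0.03628.
z = (0.62693 − 0.70290)/0.03628 = -0.07597/0.03628 = -2.094.
p-value = P(Z > -2.094) ≈ 0.9819; since p > α = 0.01, fail to reject H₀.

z = -2.094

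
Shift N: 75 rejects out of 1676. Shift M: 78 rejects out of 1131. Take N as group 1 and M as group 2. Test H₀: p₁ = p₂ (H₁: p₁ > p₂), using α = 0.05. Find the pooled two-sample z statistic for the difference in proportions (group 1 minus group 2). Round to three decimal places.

p̂₁ = 75/1676 = 0.044749, p̂₂ = 78/1131 = 0.068966.
Pooled p̂ = (75+78)/(1676+1131) = 153/2807 = 0.054507.
SE = √(p̂(1−p̂)(1/n₁+1/n₂)) = √(0.054507·0.945493·0.00148083) = √(7.63156e-05) = 0.008736.
z = (0.044749 − 0.068966)/0.008736 = -0.024217/0.008736 = -2.772.
p-value = P(Z > -2.772) ≈ 0.9972, so at α = 0.05 we fail to reject H₀.

z = -2.772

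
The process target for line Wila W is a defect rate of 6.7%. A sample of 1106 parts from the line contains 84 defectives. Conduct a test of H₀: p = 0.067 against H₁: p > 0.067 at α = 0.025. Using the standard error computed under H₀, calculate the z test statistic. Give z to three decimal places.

z = 1.190

p̂ = 84/1106 = 0.07595.
Standard error under H₀: √(0.067×0.933/1106) = 0.00752.
z = (0.07595 − 0.067)/0.00752 = 0.00895/0.00752 = 1.190.
p-value = P(Z > 1.190) ≈ 0.1169; since p > α = 0.025, fail to reject H₀.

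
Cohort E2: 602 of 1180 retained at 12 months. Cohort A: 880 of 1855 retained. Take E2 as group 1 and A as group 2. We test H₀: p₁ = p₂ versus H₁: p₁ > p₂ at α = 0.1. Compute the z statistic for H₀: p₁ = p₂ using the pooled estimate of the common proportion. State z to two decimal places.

p̂₁ = 602/1180 = 0.5102, p̂₂ = 880/1855 = 0.4744.
Pooled p̂ = (602+880)/(1180+1855) = 1482/3035 = 0.4883.
SE = √(0.249863 × 0.00138654) = 0.0186.
z = (0.5102 − 0.4744)/0.0186 = 0.0358/0.0186 = 1.92.
p-value = P(Z > 1.922) ≈ 0.0273. With α = 0.1, reject H₀.

z = 1.92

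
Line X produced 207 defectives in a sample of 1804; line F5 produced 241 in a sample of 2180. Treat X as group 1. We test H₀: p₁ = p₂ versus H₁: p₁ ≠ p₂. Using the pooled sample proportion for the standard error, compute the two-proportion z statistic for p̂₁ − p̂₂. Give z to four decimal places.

p̂₁ = 207/1804 = 0.114745, p̂₂ = 241/2180 = 0.110550.
Pooled p̂ = (207+241)/(1804+2180) = 448/3984 = 0.112450.
SE = √(p̂(1−p̂)(1/n₁+1/n₂)) = √(0.112450·0.887550·0.00101304) = √(0.000101106) = 0.010055.
z = (0.114745 − 0.110550)/0.010055 = 0.004195/0.010055 = 0.4172.

z = 0.4172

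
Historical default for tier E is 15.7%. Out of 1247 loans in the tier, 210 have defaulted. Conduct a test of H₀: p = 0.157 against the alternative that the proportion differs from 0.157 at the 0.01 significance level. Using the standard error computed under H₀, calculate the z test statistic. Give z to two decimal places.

p̂ = 210/1247 = 0.1684.
Under H₀, SE = √(0.157·0.843/1247) = √(0.000106136) = 0.0103.
z = (0.1684 − 0.157)/0.0103 = 0.0114/0.0103 = 1.11.
Two-sided p-value ≈ 2·Φ(−1.107) = 0.2683, so at α = 0.01 we fail to reject H₀.

z = 1.11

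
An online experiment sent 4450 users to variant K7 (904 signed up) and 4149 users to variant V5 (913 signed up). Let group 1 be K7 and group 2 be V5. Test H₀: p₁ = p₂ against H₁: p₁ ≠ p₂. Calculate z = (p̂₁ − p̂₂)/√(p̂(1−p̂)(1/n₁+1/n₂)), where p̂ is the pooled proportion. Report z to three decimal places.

z = -1.919

p̂₁ = 904/4450 = 0.203146, p̂₂ = 913/4149 = 0.220053.
Pooled p̂ = (904+913)/(4450+4149) = 1817/8599 = 0.211304.
SE = √(0.166654 × 0.000465741) = 0.008810.
z = (0.203146 − 0.220053)/0.008810 = -0.016907/0.008810 = -1.919.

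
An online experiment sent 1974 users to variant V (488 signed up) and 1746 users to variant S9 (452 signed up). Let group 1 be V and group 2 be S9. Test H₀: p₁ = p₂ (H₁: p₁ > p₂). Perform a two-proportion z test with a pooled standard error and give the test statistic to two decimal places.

p̂₁ = 488/1974 = 0.2472, p̂₂ = 452/1746 = 0.2589.
Pooled p̂ = (488+452)/(1974+1746) = 940/3720 = 0.2527.
SE = √(p̂(1−p̂)(1/n₁+1/n₂)) = √(0.2527·0.7473·0.00107932) = √(0.000203816) = 0.0143.
z = (0.2472 − 0.2589)/0.0143 = -0.0117/0.0143 = -0.82.
p-value = P(Z > -0.817) ≈ 0.7930.

z = -0.82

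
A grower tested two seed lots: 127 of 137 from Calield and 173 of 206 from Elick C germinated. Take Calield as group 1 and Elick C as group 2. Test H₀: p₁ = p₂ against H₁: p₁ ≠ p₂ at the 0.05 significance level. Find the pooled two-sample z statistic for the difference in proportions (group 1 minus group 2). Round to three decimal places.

z = 2.389

p̂₁ = 127/137 ≈ 0.927007, p̂₂ = 173/206 ≈ 0.839806.
Pooled p̂ = (127+173)/(137+206) = 300/343 = 0.874636.
SE = √(p̂(1−p̂)(1/n₁+1/n₂)) = √(0.874636·0.125364·0.0121536) = √(0.00133262) = 0.036505.
z = (0.927007 − 0.839806)/0.036505 = 0.087201/0.036505 = 2.389.
p-value = 2·P(Z > 2.389) ≈ 0.0169; since p < α = 0.05, reject H₀.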